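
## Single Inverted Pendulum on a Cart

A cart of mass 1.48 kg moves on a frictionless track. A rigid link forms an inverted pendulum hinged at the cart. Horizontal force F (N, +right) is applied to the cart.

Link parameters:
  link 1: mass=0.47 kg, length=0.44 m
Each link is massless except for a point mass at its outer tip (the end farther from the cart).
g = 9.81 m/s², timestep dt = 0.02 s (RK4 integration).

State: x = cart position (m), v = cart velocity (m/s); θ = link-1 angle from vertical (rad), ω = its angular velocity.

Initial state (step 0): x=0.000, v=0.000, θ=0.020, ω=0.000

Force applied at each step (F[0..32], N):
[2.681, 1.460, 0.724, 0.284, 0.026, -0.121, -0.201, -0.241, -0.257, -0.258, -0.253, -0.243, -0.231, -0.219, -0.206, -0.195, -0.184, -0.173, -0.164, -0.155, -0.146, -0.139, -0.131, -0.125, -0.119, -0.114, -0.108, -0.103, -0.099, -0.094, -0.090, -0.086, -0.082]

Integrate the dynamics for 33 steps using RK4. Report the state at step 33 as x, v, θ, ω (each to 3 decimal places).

Answer: x=0.021, v=0.006, θ=-0.004, ω=0.004

Derivation:
apply F[0]=+2.681 → step 1: x=0.000, v=0.035, θ=0.019, ω=-0.071
apply F[1]=+1.460 → step 2: x=0.001, v=0.054, θ=0.018, ω=-0.105
apply F[2]=+0.724 → step 3: x=0.002, v=0.062, θ=0.015, ω=-0.117
apply F[3]=+0.284 → step 4: x=0.004, v=0.065, θ=0.013, ω=-0.118
apply F[4]=+0.026 → step 5: x=0.005, v=0.065, θ=0.011, ω=-0.112
apply F[5]=-0.121 → step 6: x=0.006, v=0.063, θ=0.009, ω=-0.102
apply F[6]=-0.201 → step 7: x=0.007, v=0.059, θ=0.007, ω=-0.092
apply F[7]=-0.241 → step 8: x=0.009, v=0.056, θ=0.005, ω=-0.081
apply F[8]=-0.257 → step 9: x=0.010, v=0.052, θ=0.003, ω=-0.070
apply F[9]=-0.258 → step 10: x=0.011, v=0.048, θ=0.002, ω=-0.061
apply F[10]=-0.253 → step 11: x=0.012, v=0.045, θ=0.001, ω=-0.052
apply F[11]=-0.243 → step 12: x=0.013, v=0.042, θ=-0.000, ω=-0.045
apply F[12]=-0.231 → step 13: x=0.013, v=0.039, θ=-0.001, ω=-0.038
apply F[13]=-0.219 → step 14: x=0.014, v=0.036, θ=-0.002, ω=-0.032
apply F[14]=-0.206 → step 15: x=0.015, v=0.033, θ=-0.002, ω=-0.026
apply F[15]=-0.195 → step 16: x=0.015, v=0.031, θ=-0.003, ω=-0.022
apply F[16]=-0.184 → step 17: x=0.016, v=0.028, θ=-0.003, ω=-0.018
apply F[17]=-0.173 → step 18: x=0.017, v=0.026, θ=-0.003, ω=-0.014
apply F[18]=-0.164 → step 19: x=0.017, v=0.024, θ=-0.004, ω=-0.011
apply F[19]=-0.155 → step 20: x=0.017, v=0.022, θ=-0.004, ω=-0.009
apply F[20]=-0.146 → step 21: x=0.018, v=0.020, θ=-0.004, ω=-0.007
apply F[21]=-0.139 → step 22: x=0.018, v=0.019, θ=-0.004, ω=-0.005
apply F[22]=-0.131 → step 23: x=0.019, v=0.017, θ=-0.004, ω=-0.003
apply F[23]=-0.125 → step 24: x=0.019, v=0.016, θ=-0.004, ω=-0.002
apply F[24]=-0.119 → step 25: x=0.019, v=0.015, θ=-0.004, ω=-0.000
apply F[25]=-0.114 → step 26: x=0.020, v=0.013, θ=-0.004, ω=0.001
apply F[26]=-0.108 → step 27: x=0.020, v=0.012, θ=-0.004, ω=0.001
apply F[27]=-0.103 → step 28: x=0.020, v=0.011, θ=-0.004, ω=0.002
apply F[28]=-0.099 → step 29: x=0.020, v=0.010, θ=-0.004, ω=0.003
apply F[29]=-0.094 → step 30: x=0.020, v=0.009, θ=-0.004, ω=0.003
apply F[30]=-0.090 → step 31: x=0.021, v=0.008, θ=-0.004, ω=0.004
apply F[31]=-0.086 → step 32: x=0.021, v=0.007, θ=-0.004, ω=0.004
apply F[32]=-0.082 → step 33: x=0.021, v=0.006, θ=-0.004, ω=0.004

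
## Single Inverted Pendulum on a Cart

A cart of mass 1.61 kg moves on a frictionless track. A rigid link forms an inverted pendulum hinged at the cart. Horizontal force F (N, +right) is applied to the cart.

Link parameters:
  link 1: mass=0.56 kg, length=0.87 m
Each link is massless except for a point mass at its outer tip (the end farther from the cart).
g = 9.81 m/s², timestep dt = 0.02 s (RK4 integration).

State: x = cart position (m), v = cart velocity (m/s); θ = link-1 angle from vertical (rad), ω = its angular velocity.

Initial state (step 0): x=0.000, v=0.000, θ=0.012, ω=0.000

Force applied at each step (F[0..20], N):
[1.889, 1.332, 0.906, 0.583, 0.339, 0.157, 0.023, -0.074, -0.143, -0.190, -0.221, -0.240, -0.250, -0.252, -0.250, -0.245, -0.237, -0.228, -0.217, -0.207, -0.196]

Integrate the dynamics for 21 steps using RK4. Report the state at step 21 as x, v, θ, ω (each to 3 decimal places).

Answer: x=0.018, v=0.023, θ=-0.003, ω=-0.010

Derivation:
apply F[0]=+1.889 → step 1: x=0.000, v=0.023, θ=0.012, ω=-0.023
apply F[1]=+1.332 → step 2: x=0.001, v=0.038, θ=0.011, ω=-0.039
apply F[2]=+0.906 → step 3: x=0.002, v=0.049, θ=0.010, ω=-0.049
apply F[3]=+0.583 → step 4: x=0.003, v=0.056, θ=0.009, ω=-0.054
apply F[4]=+0.339 → step 5: x=0.004, v=0.059, θ=0.008, ω=-0.056
apply F[5]=+0.157 → step 6: x=0.005, v=0.061, θ=0.007, ω=-0.056
apply F[6]=+0.023 → step 7: x=0.006, v=0.060, θ=0.006, ω=-0.054
apply F[7]=-0.074 → step 8: x=0.008, v=0.059, θ=0.005, ω=-0.052
apply F[8]=-0.143 → step 9: x=0.009, v=0.057, θ=0.004, ω=-0.048
apply F[9]=-0.190 → step 10: x=0.010, v=0.054, θ=0.003, ω=-0.045
apply F[10]=-0.221 → step 11: x=0.011, v=0.052, θ=0.002, ω=-0.041
apply F[11]=-0.240 → step 12: x=0.012, v=0.048, θ=0.001, ω=-0.037
apply F[12]=-0.250 → step 13: x=0.013, v=0.045, θ=0.001, ω=-0.033
apply F[13]=-0.252 → step 14: x=0.014, v=0.042, θ=-0.000, ω=-0.029
apply F[14]=-0.250 → step 15: x=0.014, v=0.039, θ=-0.001, ω=-0.026
apply F[15]=-0.245 → step 16: x=0.015, v=0.036, θ=-0.001, ω=-0.022
apply F[16]=-0.237 → step 17: x=0.016, v=0.033, θ=-0.001, ω=-0.019
apply F[17]=-0.228 → step 18: x=0.017, v=0.030, θ=-0.002, ω=-0.017
apply F[18]=-0.217 → step 19: x=0.017, v=0.028, θ=-0.002, ω=-0.014
apply F[19]=-0.207 → step 20: x=0.018, v=0.025, θ=-0.002, ω=-0.012
apply F[20]=-0.196 → step 21: x=0.018, v=0.023, θ=-0.003, ω=-0.010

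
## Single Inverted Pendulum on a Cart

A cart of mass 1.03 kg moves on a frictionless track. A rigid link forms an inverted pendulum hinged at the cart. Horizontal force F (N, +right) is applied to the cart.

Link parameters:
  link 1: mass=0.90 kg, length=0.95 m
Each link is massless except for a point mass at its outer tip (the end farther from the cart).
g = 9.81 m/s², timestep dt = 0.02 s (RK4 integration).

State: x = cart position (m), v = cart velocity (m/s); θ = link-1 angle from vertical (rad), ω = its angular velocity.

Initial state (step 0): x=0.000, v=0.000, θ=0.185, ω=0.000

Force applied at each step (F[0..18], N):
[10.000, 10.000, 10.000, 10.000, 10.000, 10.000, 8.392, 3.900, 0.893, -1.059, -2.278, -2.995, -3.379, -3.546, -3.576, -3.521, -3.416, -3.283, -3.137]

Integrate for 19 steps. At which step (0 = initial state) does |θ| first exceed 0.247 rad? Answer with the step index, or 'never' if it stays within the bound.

apply F[0]=+10.000 → step 1: x=0.002, v=0.159, θ=0.184, ω=-0.126
apply F[1]=+10.000 → step 2: x=0.006, v=0.318, θ=0.180, ω=-0.254
apply F[2]=+10.000 → step 3: x=0.014, v=0.478, θ=0.174, ω=-0.383
apply F[3]=+10.000 → step 4: x=0.025, v=0.640, θ=0.165, ω=-0.517
apply F[4]=+10.000 → step 5: x=0.040, v=0.805, θ=0.153, ω=-0.655
apply F[5]=+10.000 → step 6: x=0.058, v=0.973, θ=0.138, ω=-0.800
apply F[6]=+8.392 → step 7: x=0.079, v=1.113, θ=0.121, ω=-0.920
apply F[7]=+3.900 → step 8: x=0.101, v=1.171, θ=0.102, ω=-0.957
apply F[8]=+0.893 → step 9: x=0.125, v=1.174, θ=0.083, ω=-0.941
apply F[9]=-1.059 → step 10: x=0.148, v=1.142, θ=0.065, ω=-0.892
apply F[10]=-2.278 → step 11: x=0.170, v=1.089, θ=0.048, ω=-0.825
apply F[11]=-2.995 → step 12: x=0.191, v=1.024, θ=0.032, ω=-0.749
apply F[12]=-3.379 → step 13: x=0.211, v=0.955, θ=0.018, ω=-0.670
apply F[13]=-3.546 → step 14: x=0.230, v=0.884, θ=0.005, ω=-0.594
apply F[14]=-3.576 → step 15: x=0.247, v=0.815, θ=-0.006, ω=-0.521
apply F[15]=-3.521 → step 16: x=0.262, v=0.748, θ=-0.015, ω=-0.453
apply F[16]=-3.416 → step 17: x=0.277, v=0.685, θ=-0.024, ω=-0.391
apply F[17]=-3.283 → step 18: x=0.290, v=0.626, θ=-0.031, ω=-0.334
apply F[18]=-3.137 → step 19: x=0.302, v=0.571, θ=-0.037, ω=-0.283
max |θ| = 0.185 ≤ 0.247 over all 20 states.

Answer: never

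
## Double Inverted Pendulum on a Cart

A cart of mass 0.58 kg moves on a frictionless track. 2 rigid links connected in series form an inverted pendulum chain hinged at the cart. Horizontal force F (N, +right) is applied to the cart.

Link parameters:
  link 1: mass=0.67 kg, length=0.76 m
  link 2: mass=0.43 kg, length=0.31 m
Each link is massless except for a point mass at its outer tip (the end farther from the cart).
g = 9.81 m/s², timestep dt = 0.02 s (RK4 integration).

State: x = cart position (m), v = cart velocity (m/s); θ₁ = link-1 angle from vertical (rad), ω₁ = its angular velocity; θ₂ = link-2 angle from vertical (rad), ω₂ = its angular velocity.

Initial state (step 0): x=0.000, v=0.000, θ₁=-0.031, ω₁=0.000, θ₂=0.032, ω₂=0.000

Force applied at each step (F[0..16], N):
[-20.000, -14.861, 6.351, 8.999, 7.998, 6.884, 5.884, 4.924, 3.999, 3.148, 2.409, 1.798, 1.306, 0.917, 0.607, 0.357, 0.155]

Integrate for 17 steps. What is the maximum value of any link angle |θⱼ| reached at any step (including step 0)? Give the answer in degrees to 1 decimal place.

apply F[0]=-20.000 → step 1: x=-0.007, v=-0.678, θ₁=-0.022, ω₁=0.874, θ₂=0.033, ω₂=0.067
apply F[1]=-14.861 → step 2: x=-0.025, v=-1.187, θ₁=0.002, ω₁=1.533, θ₂=0.035, ω₂=0.110
apply F[2]=+6.351 → step 3: x=-0.047, v=-0.973, θ₁=0.030, ω₁=1.254, θ₂=0.037, ω₂=0.128
apply F[3]=+8.999 → step 4: x=-0.063, v=-0.678, θ₁=0.051, ω₁=0.876, θ₂=0.039, ω₂=0.125
apply F[4]=+7.998 → step 5: x=-0.075, v=-0.424, θ₁=0.065, ω₁=0.562, θ₂=0.042, ω₂=0.106
apply F[5]=+6.884 → step 6: x=-0.081, v=-0.214, θ₁=0.074, ω₁=0.309, θ₂=0.044, ω₂=0.076
apply F[6]=+5.884 → step 7: x=-0.083, v=-0.042, θ₁=0.078, ω₁=0.108, θ₂=0.045, ω₂=0.041
apply F[7]=+4.924 → step 8: x=-0.083, v=0.097, θ₁=0.079, ω₁=-0.049, θ₂=0.045, ω₂=0.004
apply F[8]=+3.999 → step 9: x=-0.080, v=0.205, θ₁=0.077, ω₁=-0.165, θ₂=0.045, ω₂=-0.031
apply F[9]=+3.148 → step 10: x=-0.075, v=0.285, θ₁=0.072, ω₁=-0.245, θ₂=0.044, ω₂=-0.063
apply F[10]=+2.409 → step 11: x=-0.069, v=0.342, θ₁=0.067, ω₁=-0.297, θ₂=0.042, ω₂=-0.091
apply F[11]=+1.798 → step 12: x=-0.061, v=0.380, θ₁=0.061, ω₁=-0.327, θ₂=0.040, ω₂=-0.114
apply F[12]=+1.306 → step 13: x=-0.054, v=0.404, θ₁=0.054, ω₁=-0.341, θ₂=0.038, ω₂=-0.133
apply F[13]=+0.917 → step 14: x=-0.045, v=0.417, θ₁=0.047, ω₁=-0.342, θ₂=0.035, ω₂=-0.148
apply F[14]=+0.607 → step 15: x=-0.037, v=0.422, θ₁=0.041, ω₁=-0.335, θ₂=0.032, ω₂=-0.158
apply F[15]=+0.357 → step 16: x=-0.029, v=0.420, θ₁=0.034, ω₁=-0.323, θ₂=0.029, ω₂=-0.165
apply F[16]=+0.155 → step 17: x=-0.020, v=0.414, θ₁=0.028, ω₁=-0.306, θ₂=0.025, ω₂=-0.169
Max |angle| over trajectory = 0.079 rad = 4.5°.

Answer: 4.5°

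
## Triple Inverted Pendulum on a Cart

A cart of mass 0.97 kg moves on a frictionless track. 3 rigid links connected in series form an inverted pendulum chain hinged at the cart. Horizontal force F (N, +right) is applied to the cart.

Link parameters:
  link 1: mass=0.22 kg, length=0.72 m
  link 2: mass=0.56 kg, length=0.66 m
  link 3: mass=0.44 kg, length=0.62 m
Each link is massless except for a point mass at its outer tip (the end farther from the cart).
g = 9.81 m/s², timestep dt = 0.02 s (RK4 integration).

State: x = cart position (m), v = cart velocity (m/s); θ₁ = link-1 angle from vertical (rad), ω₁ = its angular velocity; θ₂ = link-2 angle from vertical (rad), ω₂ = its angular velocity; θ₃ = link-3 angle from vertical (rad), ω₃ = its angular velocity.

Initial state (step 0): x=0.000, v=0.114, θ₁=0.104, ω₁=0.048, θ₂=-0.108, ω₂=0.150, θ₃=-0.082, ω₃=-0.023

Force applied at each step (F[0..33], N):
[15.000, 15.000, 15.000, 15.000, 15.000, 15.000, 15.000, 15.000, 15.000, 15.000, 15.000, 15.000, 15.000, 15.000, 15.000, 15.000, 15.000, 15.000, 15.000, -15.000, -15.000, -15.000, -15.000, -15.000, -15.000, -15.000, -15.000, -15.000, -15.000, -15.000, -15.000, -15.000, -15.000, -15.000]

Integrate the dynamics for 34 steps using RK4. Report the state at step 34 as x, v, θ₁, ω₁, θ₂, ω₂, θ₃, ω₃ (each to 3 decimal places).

apply F[0]=+15.000 → step 1: x=0.005, v=0.399, θ₁=0.104, ω₁=-0.075, θ₂=-0.108, ω₂=-0.186, θ₃=-0.082, ω₃=-0.010
apply F[1]=+15.000 → step 2: x=0.016, v=0.684, θ₁=0.101, ω₁=-0.200, θ₂=-0.115, ω₂=-0.521, θ₃=-0.082, ω₃=0.005
apply F[2]=+15.000 → step 3: x=0.033, v=0.972, θ₁=0.096, ω₁=-0.331, θ₂=-0.129, ω₂=-0.857, θ₃=-0.082, ω₃=0.025
apply F[3]=+15.000 → step 4: x=0.055, v=1.261, θ₁=0.088, ω₁=-0.475, θ₂=-0.150, ω₂=-1.191, θ₃=-0.081, ω₃=0.051
apply F[4]=+15.000 → step 5: x=0.083, v=1.555, θ₁=0.077, ω₁=-0.636, θ₂=-0.177, ω₂=-1.519, θ₃=-0.080, ω₃=0.086
apply F[5]=+15.000 → step 6: x=0.117, v=1.852, θ₁=0.062, ω₁=-0.825, θ₂=-0.210, ω₂=-1.833, θ₃=-0.078, ω₃=0.126
apply F[6]=+15.000 → step 7: x=0.157, v=2.153, θ₁=0.043, ω₁=-1.050, θ₂=-0.250, ω₂=-2.123, θ₃=-0.075, ω₃=0.171
apply F[7]=+15.000 → step 8: x=0.203, v=2.459, θ₁=0.020, ω₁=-1.321, θ₂=-0.295, ω₂=-2.375, θ₃=-0.071, ω₃=0.214
apply F[8]=+15.000 → step 9: x=0.255, v=2.768, θ₁=-0.010, ω₁=-1.647, θ₂=-0.345, ω₂=-2.574, θ₃=-0.066, ω₃=0.250
apply F[9]=+15.000 → step 10: x=0.314, v=3.078, θ₁=-0.047, ω₁=-2.035, θ₂=-0.398, ω₂=-2.705, θ₃=-0.061, ω₃=0.270
apply F[10]=+15.000 → step 11: x=0.379, v=3.389, θ₁=-0.092, ω₁=-2.490, θ₂=-0.452, ω₂=-2.751, θ₃=-0.056, ω₃=0.267
apply F[11]=+15.000 → step 12: x=0.449, v=3.696, θ₁=-0.147, ω₁=-3.013, θ₂=-0.507, ω₂=-2.694, θ₃=-0.051, ω₃=0.230
apply F[12]=+15.000 → step 13: x=0.526, v=3.993, θ₁=-0.213, ω₁=-3.604, θ₂=-0.559, ω₂=-2.515, θ₃=-0.047, ω₃=0.146
apply F[13]=+15.000 → step 14: x=0.609, v=4.272, θ₁=-0.291, ω₁=-4.254, θ₂=-0.607, ω₂=-2.199, θ₃=-0.045, ω₃=-0.003
apply F[14]=+15.000 → step 15: x=0.697, v=4.517, θ₁=-0.383, ω₁=-4.937, θ₂=-0.646, ω₂=-1.745, θ₃=-0.048, ω₃=-0.242
apply F[15]=+15.000 → step 16: x=0.789, v=4.704, θ₁=-0.488, ω₁=-5.595, θ₂=-0.676, ω₂=-1.195, θ₃=-0.056, ω₃=-0.602
apply F[16]=+15.000 → step 17: x=0.885, v=4.813, θ₁=-0.606, ω₁=-6.118, θ₂=-0.694, ω₂=-0.674, θ₃=-0.073, ω₃=-1.092
apply F[17]=+15.000 → step 18: x=0.981, v=4.840, θ₁=-0.731, ω₁=-6.384, θ₂=-0.704, ω₂=-0.377, θ₃=-0.100, ω₃=-1.669
apply F[18]=+15.000 → step 19: x=1.078, v=4.819, θ₁=-0.859, ω₁=-6.364, θ₂=-0.712, ω₂=-0.433, θ₃=-0.139, ω₃=-2.236
apply F[19]=-15.000 → step 20: x=1.170, v=4.410, θ₁=-0.984, ω₁=-6.111, θ₂=-0.721, ω₂=-0.527, θ₃=-0.186, ω₃=-2.387
apply F[20]=-15.000 → step 21: x=1.255, v=4.022, θ₁=-1.104, ω₁=-5.936, θ₂=-0.733, ω₂=-0.652, θ₃=-0.234, ω₃=-2.489
apply F[21]=-15.000 → step 22: x=1.331, v=3.649, θ₁=-1.222, ω₁=-5.836, θ₂=-0.747, ω₂=-0.792, θ₃=-0.285, ω₃=-2.564
apply F[22]=-15.000 → step 23: x=1.400, v=3.281, θ₁=-1.338, ω₁=-5.797, θ₂=-0.765, ω₂=-0.950, θ₃=-0.337, ω₃=-2.624
apply F[23]=-15.000 → step 24: x=1.462, v=2.914, θ₁=-1.454, ω₁=-5.809, θ₂=-0.786, ω₂=-1.134, θ₃=-0.390, ω₃=-2.677
apply F[24]=-15.000 → step 25: x=1.517, v=2.545, θ₁=-1.571, ω₁=-5.862, θ₂=-0.810, ω₂=-1.358, θ₃=-0.444, ω₃=-2.726
apply F[25]=-15.000 → step 26: x=1.564, v=2.170, θ₁=-1.689, ω₁=-5.948, θ₂=-0.840, ω₂=-1.634, θ₃=-0.499, ω₃=-2.773
apply F[26]=-15.000 → step 27: x=1.604, v=1.788, θ₁=-1.809, ω₁=-6.060, θ₂=-0.876, ω₂=-1.975, θ₃=-0.555, ω₃=-2.821
apply F[27]=-15.000 → step 28: x=1.636, v=1.399, θ₁=-1.931, ω₁=-6.190, θ₂=-0.920, ω₂=-2.397, θ₃=-0.612, ω₃=-2.870
apply F[28]=-15.000 → step 29: x=1.660, v=1.003, θ₁=-2.057, ω₁=-6.326, θ₂=-0.973, ω₂=-2.910, θ₃=-0.670, ω₃=-2.923
apply F[29]=-15.000 → step 30: x=1.676, v=0.599, θ₁=-2.184, ω₁=-6.452, θ₂=-1.037, ω₂=-3.528, θ₃=-0.729, ω₃=-2.984
apply F[30]=-15.000 → step 31: x=1.684, v=0.192, θ₁=-2.314, ω₁=-6.540, θ₂=-1.115, ω₂=-4.256, θ₃=-0.789, ω₃=-3.058
apply F[31]=-15.000 → step 32: x=1.683, v=-0.216, θ₁=-2.446, ω₁=-6.554, θ₂=-1.208, ω₂=-5.093, θ₃=-0.851, ω₃=-3.152
apply F[32]=-15.000 → step 33: x=1.675, v=-0.620, θ₁=-2.576, ω₁=-6.443, θ₂=-1.319, ω₂=-6.025, θ₃=-0.915, ω₃=-3.281
apply F[33]=-15.000 → step 34: x=1.659, v=-1.013, θ₁=-2.702, ω₁=-6.149, θ₂=-1.449, ω₂=-7.024, θ₃=-0.983, ω₃=-3.464

Answer: x=1.659, v=-1.013, θ₁=-2.702, ω₁=-6.149, θ₂=-1.449, ω₂=-7.024, θ₃=-0.983, ω₃=-3.464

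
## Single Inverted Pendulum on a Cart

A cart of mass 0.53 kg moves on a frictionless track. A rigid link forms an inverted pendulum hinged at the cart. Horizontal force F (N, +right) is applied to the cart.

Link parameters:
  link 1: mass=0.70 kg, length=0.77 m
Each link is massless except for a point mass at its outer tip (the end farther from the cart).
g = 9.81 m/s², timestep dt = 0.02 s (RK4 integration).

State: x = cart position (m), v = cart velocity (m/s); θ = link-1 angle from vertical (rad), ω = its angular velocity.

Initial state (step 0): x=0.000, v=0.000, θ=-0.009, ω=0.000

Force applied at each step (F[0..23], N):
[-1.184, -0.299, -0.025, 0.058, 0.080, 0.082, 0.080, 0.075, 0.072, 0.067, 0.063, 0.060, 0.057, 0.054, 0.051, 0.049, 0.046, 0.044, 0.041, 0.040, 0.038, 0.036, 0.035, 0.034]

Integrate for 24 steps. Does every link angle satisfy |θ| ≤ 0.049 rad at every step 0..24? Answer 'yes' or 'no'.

Answer: yes

Derivation:
apply F[0]=-1.184 → step 1: x=-0.000, v=-0.042, θ=-0.008, ω=0.053
apply F[1]=-0.299 → step 2: x=-0.001, v=-0.052, θ=-0.007, ω=0.063
apply F[2]=-0.025 → step 3: x=-0.002, v=-0.051, θ=-0.006, ω=0.060
apply F[3]=+0.058 → step 4: x=-0.003, v=-0.047, θ=-0.005, ω=0.054
apply F[4]=+0.080 → step 5: x=-0.004, v=-0.043, θ=-0.004, ω=0.047
apply F[5]=+0.082 → step 6: x=-0.005, v=-0.039, θ=-0.003, ω=0.041
apply F[6]=+0.080 → step 7: x=-0.006, v=-0.035, θ=-0.002, ω=0.036
apply F[7]=+0.075 → step 8: x=-0.007, v=-0.032, θ=-0.002, ω=0.031
apply F[8]=+0.072 → step 9: x=-0.007, v=-0.029, θ=-0.001, ω=0.027
apply F[9]=+0.067 → step 10: x=-0.008, v=-0.026, θ=-0.001, ω=0.023
apply F[10]=+0.063 → step 11: x=-0.008, v=-0.024, θ=-0.000, ω=0.020
apply F[11]=+0.060 → step 12: x=-0.009, v=-0.022, θ=0.000, ω=0.017
apply F[12]=+0.057 → step 13: x=-0.009, v=-0.019, θ=0.001, ω=0.014
apply F[13]=+0.054 → step 14: x=-0.009, v=-0.018, θ=0.001, ω=0.012
apply F[14]=+0.051 → step 15: x=-0.010, v=-0.016, θ=0.001, ω=0.010
apply F[15]=+0.049 → step 16: x=-0.010, v=-0.014, θ=0.001, ω=0.008
apply F[16]=+0.046 → step 17: x=-0.010, v=-0.013, θ=0.001, ω=0.007
apply F[17]=+0.044 → step 18: x=-0.011, v=-0.012, θ=0.001, ω=0.005
apply F[18]=+0.041 → step 19: x=-0.011, v=-0.011, θ=0.002, ω=0.004
apply F[19]=+0.040 → step 20: x=-0.011, v=-0.009, θ=0.002, ω=0.003
apply F[20]=+0.038 → step 21: x=-0.011, v=-0.008, θ=0.002, ω=0.003
apply F[21]=+0.036 → step 22: x=-0.011, v=-0.008, θ=0.002, ω=0.002
apply F[22]=+0.035 → step 23: x=-0.011, v=-0.007, θ=0.002, ω=0.001
apply F[23]=+0.034 → step 24: x=-0.012, v=-0.006, θ=0.002, ω=0.001
Max |angle| over trajectory = 0.009 rad; bound = 0.049 → within bound.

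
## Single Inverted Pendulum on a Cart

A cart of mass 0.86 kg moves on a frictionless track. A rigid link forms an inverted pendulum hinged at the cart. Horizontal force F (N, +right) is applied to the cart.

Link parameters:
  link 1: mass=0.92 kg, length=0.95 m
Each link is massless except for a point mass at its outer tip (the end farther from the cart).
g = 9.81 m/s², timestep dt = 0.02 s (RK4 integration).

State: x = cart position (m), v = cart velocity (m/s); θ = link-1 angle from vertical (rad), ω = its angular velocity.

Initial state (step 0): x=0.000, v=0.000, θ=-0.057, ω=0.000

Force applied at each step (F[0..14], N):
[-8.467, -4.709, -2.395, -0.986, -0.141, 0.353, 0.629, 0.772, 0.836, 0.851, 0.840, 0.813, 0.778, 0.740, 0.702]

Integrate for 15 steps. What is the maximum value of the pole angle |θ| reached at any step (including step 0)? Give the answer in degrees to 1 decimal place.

Answer: 3.3°

Derivation:
apply F[0]=-8.467 → step 1: x=-0.002, v=-0.184, θ=-0.055, ω=0.182
apply F[1]=-4.709 → step 2: x=-0.007, v=-0.283, θ=-0.051, ω=0.274
apply F[2]=-2.395 → step 3: x=-0.013, v=-0.328, θ=-0.045, ω=0.313
apply F[3]=-0.986 → step 4: x=-0.019, v=-0.343, θ=-0.038, ω=0.319
apply F[4]=-0.141 → step 5: x=-0.026, v=-0.339, θ=-0.032, ω=0.307
apply F[5]=+0.353 → step 6: x=-0.033, v=-0.324, θ=-0.026, ω=0.286
apply F[6]=+0.629 → step 7: x=-0.039, v=-0.305, θ=-0.021, ω=0.261
apply F[7]=+0.772 → step 8: x=-0.045, v=-0.283, θ=-0.016, ω=0.234
apply F[8]=+0.836 → step 9: x=-0.050, v=-0.261, θ=-0.011, ω=0.208
apply F[9]=+0.851 → step 10: x=-0.055, v=-0.239, θ=-0.007, ω=0.183
apply F[10]=+0.840 → step 11: x=-0.060, v=-0.218, θ=-0.004, ω=0.160
apply F[11]=+0.813 → step 12: x=-0.064, v=-0.199, θ=-0.001, ω=0.139
apply F[12]=+0.778 → step 13: x=-0.068, v=-0.181, θ=0.002, ω=0.120
apply F[13]=+0.740 → step 14: x=-0.071, v=-0.164, θ=0.004, ω=0.103
apply F[14]=+0.702 → step 15: x=-0.074, v=-0.149, θ=0.006, ω=0.088
Max |angle| over trajectory = 0.057 rad = 3.3°.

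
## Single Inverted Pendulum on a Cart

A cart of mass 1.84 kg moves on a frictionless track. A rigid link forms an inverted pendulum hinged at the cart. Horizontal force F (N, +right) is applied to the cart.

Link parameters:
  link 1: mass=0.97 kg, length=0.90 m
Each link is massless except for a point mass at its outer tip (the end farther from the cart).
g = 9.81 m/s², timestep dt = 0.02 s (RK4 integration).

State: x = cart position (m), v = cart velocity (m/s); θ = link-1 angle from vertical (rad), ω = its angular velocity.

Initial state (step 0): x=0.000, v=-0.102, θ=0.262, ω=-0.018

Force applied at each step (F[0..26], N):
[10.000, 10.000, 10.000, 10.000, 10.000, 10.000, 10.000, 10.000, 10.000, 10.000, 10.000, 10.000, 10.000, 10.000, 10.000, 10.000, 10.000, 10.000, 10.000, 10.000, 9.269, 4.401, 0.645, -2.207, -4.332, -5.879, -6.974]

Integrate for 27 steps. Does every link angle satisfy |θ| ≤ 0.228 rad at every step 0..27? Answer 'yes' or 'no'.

apply F[0]=+10.000 → step 1: x=-0.001, v=-0.022, θ=0.261, ω=-0.047
apply F[1]=+10.000 → step 2: x=-0.001, v=0.058, θ=0.260, ω=-0.077
apply F[2]=+10.000 → step 3: x=0.001, v=0.138, θ=0.258, ω=-0.108
apply F[3]=+10.000 → step 4: x=0.005, v=0.219, θ=0.256, ω=-0.139
apply F[4]=+10.000 → step 5: x=0.010, v=0.300, θ=0.253, ω=-0.171
apply F[5]=+10.000 → step 6: x=0.017, v=0.381, θ=0.249, ω=-0.204
apply F[6]=+10.000 → step 7: x=0.025, v=0.463, θ=0.245, ω=-0.239
apply F[7]=+10.000 → step 8: x=0.035, v=0.545, θ=0.239, ω=-0.276
apply F[8]=+10.000 → step 9: x=0.047, v=0.628, θ=0.233, ω=-0.314
apply F[9]=+10.000 → step 10: x=0.060, v=0.712, θ=0.227, ω=-0.355
apply F[10]=+10.000 → step 11: x=0.075, v=0.796, θ=0.219, ω=-0.398
apply F[11]=+10.000 → step 12: x=0.092, v=0.882, θ=0.211, ω=-0.444
apply F[12]=+10.000 → step 13: x=0.111, v=0.968, θ=0.201, ω=-0.494
apply F[13]=+10.000 → step 14: x=0.131, v=1.056, θ=0.191, ω=-0.547
apply F[14]=+10.000 → step 15: x=0.153, v=1.145, θ=0.180, ω=-0.604
apply F[15]=+10.000 → step 16: x=0.177, v=1.235, θ=0.167, ω=-0.665
apply F[16]=+10.000 → step 17: x=0.202, v=1.327, θ=0.153, ω=-0.731
apply F[17]=+10.000 → step 18: x=0.230, v=1.421, θ=0.138, ω=-0.803
apply F[18]=+10.000 → step 19: x=0.259, v=1.516, θ=0.121, ω=-0.880
apply F[19]=+10.000 → step 20: x=0.290, v=1.614, θ=0.102, ω=-0.963
apply F[20]=+9.269 → step 21: x=0.324, v=1.705, θ=0.082, ω=-1.044
apply F[21]=+4.401 → step 22: x=0.358, v=1.746, θ=0.061, ω=-1.074
apply F[22]=+0.645 → step 23: x=0.393, v=1.749, θ=0.040, ω=-1.066
apply F[23]=-2.207 → step 24: x=0.428, v=1.722, θ=0.019, ω=-1.030
apply F[24]=-4.332 → step 25: x=0.462, v=1.674, θ=-0.001, ω=-0.975
apply F[25]=-5.879 → step 26: x=0.495, v=1.611, θ=-0.020, ω=-0.907
apply F[26]=-6.974 → step 27: x=0.526, v=1.538, θ=-0.037, ω=-0.832
Max |angle| over trajectory = 0.262 rad; bound = 0.228 → exceeded.

Answer: no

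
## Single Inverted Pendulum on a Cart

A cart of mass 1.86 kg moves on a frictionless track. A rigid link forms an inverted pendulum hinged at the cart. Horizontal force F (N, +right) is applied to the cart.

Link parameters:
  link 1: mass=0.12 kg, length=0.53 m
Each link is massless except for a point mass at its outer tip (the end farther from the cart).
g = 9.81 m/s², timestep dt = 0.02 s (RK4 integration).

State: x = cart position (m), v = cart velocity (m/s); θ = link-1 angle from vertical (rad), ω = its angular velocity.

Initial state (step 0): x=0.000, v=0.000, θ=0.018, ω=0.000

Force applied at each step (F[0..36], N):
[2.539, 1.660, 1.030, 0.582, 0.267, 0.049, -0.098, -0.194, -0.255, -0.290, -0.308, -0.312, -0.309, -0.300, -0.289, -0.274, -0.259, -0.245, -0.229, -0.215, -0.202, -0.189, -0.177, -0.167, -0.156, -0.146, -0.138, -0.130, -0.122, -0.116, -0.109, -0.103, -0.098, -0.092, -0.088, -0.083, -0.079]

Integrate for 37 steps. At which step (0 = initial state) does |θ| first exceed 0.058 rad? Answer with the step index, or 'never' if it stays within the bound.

apply F[0]=+2.539 → step 1: x=0.000, v=0.027, θ=0.018, ω=-0.044
apply F[1]=+1.660 → step 2: x=0.001, v=0.045, θ=0.016, ω=-0.071
apply F[2]=+1.030 → step 3: x=0.002, v=0.056, θ=0.015, ω=-0.086
apply F[3]=+0.582 → step 4: x=0.003, v=0.062, θ=0.013, ω=-0.092
apply F[4]=+0.267 → step 5: x=0.004, v=0.064, θ=0.011, ω=-0.093
apply F[5]=+0.049 → step 6: x=0.006, v=0.065, θ=0.009, ω=-0.090
apply F[6]=-0.098 → step 7: x=0.007, v=0.064, θ=0.008, ω=-0.085
apply F[7]=-0.194 → step 8: x=0.008, v=0.061, θ=0.006, ω=-0.078
apply F[8]=-0.255 → step 9: x=0.009, v=0.059, θ=0.004, ω=-0.071
apply F[9]=-0.290 → step 10: x=0.011, v=0.055, θ=0.003, ω=-0.064
apply F[10]=-0.308 → step 11: x=0.012, v=0.052, θ=0.002, ω=-0.056
apply F[11]=-0.312 → step 12: x=0.013, v=0.049, θ=0.001, ω=-0.049
apply F[12]=-0.309 → step 13: x=0.014, v=0.045, θ=-0.000, ω=-0.043
apply F[13]=-0.300 → step 14: x=0.014, v=0.042, θ=-0.001, ω=-0.037
apply F[14]=-0.289 → step 15: x=0.015, v=0.039, θ=-0.002, ω=-0.032
apply F[15]=-0.274 → step 16: x=0.016, v=0.036, θ=-0.002, ω=-0.027
apply F[16]=-0.259 → step 17: x=0.017, v=0.033, θ=-0.003, ω=-0.022
apply F[17]=-0.245 → step 18: x=0.017, v=0.031, θ=-0.003, ω=-0.019
apply F[18]=-0.229 → step 19: x=0.018, v=0.028, θ=-0.003, ω=-0.015
apply F[19]=-0.215 → step 20: x=0.019, v=0.026, θ=-0.004, ω=-0.012
apply F[20]=-0.202 → step 21: x=0.019, v=0.024, θ=-0.004, ω=-0.010
apply F[21]=-0.189 → step 22: x=0.020, v=0.022, θ=-0.004, ω=-0.007
apply F[22]=-0.177 → step 23: x=0.020, v=0.020, θ=-0.004, ω=-0.005
apply F[23]=-0.167 → step 24: x=0.020, v=0.018, θ=-0.004, ω=-0.004
apply F[24]=-0.156 → step 25: x=0.021, v=0.017, θ=-0.004, ω=-0.002
apply F[25]=-0.146 → step 26: x=0.021, v=0.015, θ=-0.004, ω=-0.001
apply F[26]=-0.138 → step 27: x=0.021, v=0.014, θ=-0.004, ω=0.000
apply F[27]=-0.130 → step 28: x=0.022, v=0.013, θ=-0.004, ω=0.001
apply F[28]=-0.122 → step 29: x=0.022, v=0.011, θ=-0.004, ω=0.002
apply F[29]=-0.116 → step 30: x=0.022, v=0.010, θ=-0.004, ω=0.003
apply F[30]=-0.109 → step 31: x=0.022, v=0.009, θ=-0.004, ω=0.003
apply F[31]=-0.103 → step 32: x=0.022, v=0.008, θ=-0.004, ω=0.004
apply F[32]=-0.098 → step 33: x=0.023, v=0.007, θ=-0.004, ω=0.004
apply F[33]=-0.092 → step 34: x=0.023, v=0.006, θ=-0.004, ω=0.004
apply F[34]=-0.088 → step 35: x=0.023, v=0.005, θ=-0.004, ω=0.005
apply F[35]=-0.083 → step 36: x=0.023, v=0.004, θ=-0.004, ω=0.005
apply F[36]=-0.079 → step 37: x=0.023, v=0.003, θ=-0.004, ω=0.005
max |θ| = 0.018 ≤ 0.058 over all 38 states.

Answer: never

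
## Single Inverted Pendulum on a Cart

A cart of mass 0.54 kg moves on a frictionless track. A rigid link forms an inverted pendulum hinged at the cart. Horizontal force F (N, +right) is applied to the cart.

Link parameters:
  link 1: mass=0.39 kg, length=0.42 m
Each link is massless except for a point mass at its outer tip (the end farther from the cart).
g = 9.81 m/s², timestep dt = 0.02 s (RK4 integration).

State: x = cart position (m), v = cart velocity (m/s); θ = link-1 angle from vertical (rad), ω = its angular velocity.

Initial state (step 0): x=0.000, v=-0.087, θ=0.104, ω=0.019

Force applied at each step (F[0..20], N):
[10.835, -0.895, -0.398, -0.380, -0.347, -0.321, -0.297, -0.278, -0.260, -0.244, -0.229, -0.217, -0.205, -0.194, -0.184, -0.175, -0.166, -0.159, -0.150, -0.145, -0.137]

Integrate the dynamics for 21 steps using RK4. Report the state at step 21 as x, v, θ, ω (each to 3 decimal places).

apply F[0]=+10.835 → step 1: x=0.002, v=0.297, θ=0.096, ω=-0.844
apply F[1]=-0.895 → step 2: x=0.008, v=0.252, θ=0.080, ω=-0.697
apply F[2]=-0.398 → step 3: x=0.012, v=0.228, θ=0.067, ω=-0.603
apply F[3]=-0.380 → step 4: x=0.017, v=0.205, θ=0.056, ω=-0.521
apply F[4]=-0.347 → step 5: x=0.021, v=0.185, θ=0.046, ω=-0.449
apply F[5]=-0.321 → step 6: x=0.024, v=0.167, θ=0.038, ω=-0.387
apply F[6]=-0.297 → step 7: x=0.027, v=0.151, θ=0.031, ω=-0.333
apply F[7]=-0.278 → step 8: x=0.030, v=0.137, θ=0.025, ω=-0.287
apply F[8]=-0.260 → step 9: x=0.033, v=0.124, θ=0.019, ω=-0.246
apply F[9]=-0.244 → step 10: x=0.035, v=0.113, θ=0.015, ω=-0.211
apply F[10]=-0.229 → step 11: x=0.037, v=0.103, θ=0.011, ω=-0.180
apply F[11]=-0.217 → step 12: x=0.039, v=0.093, θ=0.008, ω=-0.154
apply F[12]=-0.205 → step 13: x=0.041, v=0.085, θ=0.005, ω=-0.131
apply F[13]=-0.194 → step 14: x=0.043, v=0.077, θ=0.002, ω=-0.111
apply F[14]=-0.184 → step 15: x=0.044, v=0.070, θ=0.000, ω=-0.093
apply F[15]=-0.175 → step 16: x=0.045, v=0.064, θ=-0.001, ω=-0.078
apply F[16]=-0.166 → step 17: x=0.047, v=0.058, θ=-0.003, ω=-0.065
apply F[17]=-0.159 → step 18: x=0.048, v=0.052, θ=-0.004, ω=-0.054
apply F[18]=-0.150 → step 19: x=0.049, v=0.047, θ=-0.005, ω=-0.044
apply F[19]=-0.145 → step 20: x=0.050, v=0.043, θ=-0.006, ω=-0.036
apply F[20]=-0.137 → step 21: x=0.051, v=0.039, θ=-0.006, ω=-0.029

Answer: x=0.051, v=0.039, θ=-0.006, ω=-0.029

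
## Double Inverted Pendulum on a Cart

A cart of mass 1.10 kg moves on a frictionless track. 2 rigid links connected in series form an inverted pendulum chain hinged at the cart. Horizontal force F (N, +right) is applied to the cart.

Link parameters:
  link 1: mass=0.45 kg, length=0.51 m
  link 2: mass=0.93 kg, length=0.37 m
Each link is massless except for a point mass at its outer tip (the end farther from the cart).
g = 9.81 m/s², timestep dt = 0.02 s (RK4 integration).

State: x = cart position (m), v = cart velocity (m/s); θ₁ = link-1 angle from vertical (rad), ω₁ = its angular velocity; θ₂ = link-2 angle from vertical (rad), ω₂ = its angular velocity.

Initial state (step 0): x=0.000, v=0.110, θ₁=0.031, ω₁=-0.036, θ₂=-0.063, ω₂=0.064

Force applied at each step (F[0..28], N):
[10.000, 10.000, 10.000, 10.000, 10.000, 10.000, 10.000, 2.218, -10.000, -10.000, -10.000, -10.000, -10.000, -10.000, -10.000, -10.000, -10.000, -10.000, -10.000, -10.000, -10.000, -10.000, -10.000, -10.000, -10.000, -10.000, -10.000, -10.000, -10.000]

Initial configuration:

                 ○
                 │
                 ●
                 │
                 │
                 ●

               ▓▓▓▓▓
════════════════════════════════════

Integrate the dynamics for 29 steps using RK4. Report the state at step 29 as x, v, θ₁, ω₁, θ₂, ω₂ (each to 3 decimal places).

Answer: x=0.189, v=-1.320, θ₁=-1.410, ω₁=-3.924, θ₂=0.743, ω₂=4.850

Derivation:
apply F[0]=+10.000 → step 1: x=0.004, v=0.284, θ₁=0.028, ω₁=-0.293, θ₂=-0.063, ω₂=-0.087
apply F[1]=+10.000 → step 2: x=0.011, v=0.460, θ₁=0.019, ω₁=-0.559, θ₂=-0.066, ω₂=-0.230
apply F[2]=+10.000 → step 3: x=0.022, v=0.639, θ₁=0.005, ω₁=-0.842, θ₂=-0.072, ω₂=-0.360
apply F[3]=+10.000 → step 4: x=0.037, v=0.822, θ₁=-0.015, ω₁=-1.148, θ₂=-0.081, ω₂=-0.469
apply F[4]=+10.000 → step 5: x=0.055, v=1.010, θ₁=-0.041, ω₁=-1.486, θ₂=-0.091, ω₂=-0.552
apply F[5]=+10.000 → step 6: x=0.077, v=1.202, θ₁=-0.074, ω₁=-1.861, θ₂=-0.103, ω₂=-0.603
apply F[6]=+10.000 → step 7: x=0.103, v=1.399, θ₁=-0.116, ω₁=-2.274, θ₂=-0.115, ω₂=-0.619
apply F[7]=+2.218 → step 8: x=0.132, v=1.462, θ₁=-0.163, ω₁=-2.457, θ₂=-0.127, ω₂=-0.600
apply F[8]=-10.000 → step 9: x=0.160, v=1.317, θ₁=-0.210, ω₁=-2.285, θ₂=-0.138, ω₂=-0.529
apply F[9]=-10.000 → step 10: x=0.185, v=1.184, θ₁=-0.255, ω₁=-2.179, θ₂=-0.148, ω₂=-0.405
apply F[10]=-10.000 → step 11: x=0.207, v=1.060, θ₁=-0.298, ω₁=-2.134, θ₂=-0.154, ω₂=-0.231
apply F[11]=-10.000 → step 12: x=0.227, v=0.944, θ₁=-0.340, ω₁=-2.147, θ₂=-0.157, ω₂=-0.006
apply F[12]=-10.000 → step 13: x=0.245, v=0.833, θ₁=-0.384, ω₁=-2.210, θ₂=-0.154, ω₂=0.266
apply F[13]=-10.000 → step 14: x=0.261, v=0.725, θ₁=-0.429, ω₁=-2.317, θ₂=-0.146, ω₂=0.579
apply F[14]=-10.000 → step 15: x=0.274, v=0.618, θ₁=-0.477, ω₁=-2.455, θ₂=-0.131, ω₂=0.926
apply F[15]=-10.000 → step 16: x=0.285, v=0.508, θ₁=-0.527, ω₁=-2.614, θ₂=-0.109, ω₂=1.294
apply F[16]=-10.000 → step 17: x=0.294, v=0.394, θ₁=-0.581, ω₁=-2.779, θ₂=-0.079, ω₂=1.668
apply F[17]=-10.000 → step 18: x=0.301, v=0.273, θ₁=-0.639, ω₁=-2.939, θ₂=-0.042, ω₂=2.033
apply F[18]=-10.000 → step 19: x=0.305, v=0.145, θ₁=-0.699, ω₁=-3.087, θ₂=0.002, ω₂=2.378
apply F[19]=-10.000 → step 20: x=0.307, v=0.010, θ₁=-0.762, ω₁=-3.217, θ₂=0.053, ω₂=2.699
apply F[20]=-10.000 → step 21: x=0.306, v=-0.131, θ₁=-0.827, ω₁=-3.330, θ₂=0.110, ω₂=2.992
apply F[21]=-10.000 → step 22: x=0.301, v=-0.276, θ₁=-0.895, ω₁=-3.426, θ₂=0.172, ω₂=3.262
apply F[22]=-10.000 → step 23: x=0.294, v=-0.424, θ₁=-0.964, ω₁=-3.510, θ₂=0.240, ω₂=3.511
apply F[23]=-10.000 → step 24: x=0.284, v=-0.575, θ₁=-1.035, ω₁=-3.584, θ₂=0.313, ω₂=3.745
apply F[24]=-10.000 → step 25: x=0.271, v=-0.726, θ₁=-1.108, ω₁=-3.652, θ₂=0.390, ω₂=3.969
apply F[25]=-10.000 → step 26: x=0.255, v=-0.878, θ₁=-1.181, ω₁=-3.716, θ₂=0.472, ω₂=4.189
apply F[26]=-10.000 → step 27: x=0.236, v=-1.028, θ₁=-1.256, ω₁=-3.780, θ₂=0.557, ω₂=4.407
apply F[27]=-10.000 → step 28: x=0.214, v=-1.176, θ₁=-1.333, ω₁=-3.848, θ₂=0.648, ω₂=4.627
apply F[28]=-10.000 → step 29: x=0.189, v=-1.320, θ₁=-1.410, ω₁=-3.924, θ₂=0.743, ω₂=4.850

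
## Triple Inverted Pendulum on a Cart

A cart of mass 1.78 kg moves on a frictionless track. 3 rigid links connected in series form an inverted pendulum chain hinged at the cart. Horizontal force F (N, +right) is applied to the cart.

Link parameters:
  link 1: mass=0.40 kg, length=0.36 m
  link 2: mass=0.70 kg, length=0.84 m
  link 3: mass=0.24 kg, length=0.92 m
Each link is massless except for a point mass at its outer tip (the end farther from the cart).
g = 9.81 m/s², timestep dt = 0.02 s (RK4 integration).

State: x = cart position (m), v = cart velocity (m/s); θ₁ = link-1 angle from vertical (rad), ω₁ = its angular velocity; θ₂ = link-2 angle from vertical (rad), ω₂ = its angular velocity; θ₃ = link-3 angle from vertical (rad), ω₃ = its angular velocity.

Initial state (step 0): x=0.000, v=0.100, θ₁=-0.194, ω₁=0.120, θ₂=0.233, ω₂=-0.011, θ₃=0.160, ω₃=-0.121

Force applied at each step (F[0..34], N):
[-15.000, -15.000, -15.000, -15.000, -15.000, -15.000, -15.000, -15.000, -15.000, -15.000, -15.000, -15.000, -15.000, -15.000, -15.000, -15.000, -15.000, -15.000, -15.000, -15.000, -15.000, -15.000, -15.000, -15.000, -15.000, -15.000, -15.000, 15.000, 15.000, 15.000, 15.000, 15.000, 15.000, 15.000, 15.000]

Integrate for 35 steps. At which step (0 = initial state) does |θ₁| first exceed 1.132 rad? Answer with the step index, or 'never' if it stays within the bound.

apply F[0]=-15.000 → step 1: x=0.001, v=-0.046, θ₁=-0.193, ω₁=0.028, θ₂=0.235, ω₂=0.252, θ₃=0.157, ω₃=-0.137
apply F[1]=-15.000 → step 2: x=-0.002, v=-0.192, θ₁=-0.193, ω₁=-0.060, θ₂=0.243, ω₂=0.515, θ₃=0.155, ω₃=-0.153
apply F[2]=-15.000 → step 3: x=-0.007, v=-0.339, θ₁=-0.195, ω₁=-0.139, θ₂=0.256, ω₂=0.778, θ₃=0.151, ω₃=-0.172
apply F[3]=-15.000 → step 4: x=-0.015, v=-0.486, θ₁=-0.198, ω₁=-0.207, θ₂=0.274, ω₂=1.040, θ₃=0.148, ω₃=-0.193
apply F[4]=-15.000 → step 5: x=-0.027, v=-0.634, θ₁=-0.203, ω₁=-0.259, θ₂=0.298, ω₂=1.301, θ₃=0.144, ω₃=-0.216
apply F[5]=-15.000 → step 6: x=-0.041, v=-0.783, θ₁=-0.209, ω₁=-0.287, θ₂=0.326, ω₂=1.558, θ₃=0.139, ω₃=-0.241
apply F[6]=-15.000 → step 7: x=-0.058, v=-0.933, θ₁=-0.214, ω₁=-0.286, θ₂=0.360, ω₂=1.811, θ₃=0.134, ω₃=-0.266
apply F[7]=-15.000 → step 8: x=-0.078, v=-1.084, θ₁=-0.220, ω₁=-0.246, θ₂=0.399, ω₂=2.057, θ₃=0.128, ω₃=-0.291
apply F[8]=-15.000 → step 9: x=-0.101, v=-1.237, θ₁=-0.224, ω₁=-0.161, θ₂=0.442, ω₂=2.295, θ₃=0.122, ω₃=-0.313
apply F[9]=-15.000 → step 10: x=-0.128, v=-1.391, θ₁=-0.226, ω₁=-0.025, θ₂=0.490, ω₂=2.523, θ₃=0.116, ω₃=-0.332
apply F[10]=-15.000 → step 11: x=-0.157, v=-1.546, θ₁=-0.224, ω₁=0.171, θ₂=0.543, ω₂=2.740, θ₃=0.109, ω₃=-0.346
apply F[11]=-15.000 → step 12: x=-0.189, v=-1.702, θ₁=-0.219, ω₁=0.431, θ₂=0.600, ω₂=2.946, θ₃=0.102, ω₃=-0.352
apply F[12]=-15.000 → step 13: x=-0.225, v=-1.861, θ₁=-0.207, ω₁=0.761, θ₂=0.661, ω₂=3.138, θ₃=0.095, ω₃=-0.349
apply F[13]=-15.000 → step 14: x=-0.264, v=-2.020, θ₁=-0.188, ω₁=1.168, θ₂=0.725, ω₂=3.315, θ₃=0.088, ω₃=-0.336
apply F[14]=-15.000 → step 15: x=-0.306, v=-2.182, θ₁=-0.160, ω₁=1.656, θ₂=0.793, ω₂=3.471, θ₃=0.082, ω₃=-0.312
apply F[15]=-15.000 → step 16: x=-0.351, v=-2.346, θ₁=-0.121, ω₁=2.232, θ₂=0.864, ω₂=3.601, θ₃=0.076, ω₃=-0.275
apply F[16]=-15.000 → step 17: x=-0.400, v=-2.513, θ₁=-0.070, ω₁=2.900, θ₂=0.937, ω₂=3.694, θ₃=0.071, ω₃=-0.224
apply F[17]=-15.000 → step 18: x=-0.452, v=-2.681, θ₁=-0.004, ω₁=3.662, θ₂=1.011, ω₂=3.737, θ₃=0.067, ω₃=-0.158
apply F[18]=-15.000 → step 19: x=-0.507, v=-2.849, θ₁=0.077, ω₁=4.521, θ₂=1.086, ω₂=3.710, θ₃=0.065, ω₃=-0.076
apply F[19]=-15.000 → step 20: x=-0.566, v=-3.014, θ₁=0.177, ω₁=5.474, θ₂=1.159, ω₂=3.591, θ₃=0.064, ω₃=0.024
apply F[20]=-15.000 → step 21: x=-0.627, v=-3.171, θ₁=0.297, ω₁=6.518, θ₂=1.229, ω₂=3.353, θ₃=0.066, ω₃=0.146
apply F[21]=-15.000 → step 22: x=-0.692, v=-3.307, θ₁=0.439, ω₁=7.649, θ₂=1.292, ω₂=2.971, θ₃=0.070, ω₃=0.301
apply F[22]=-15.000 → step 23: x=-0.760, v=-3.406, θ₁=0.604, ω₁=8.868, θ₂=1.347, ω₂=2.424, θ₃=0.078, ω₃=0.512
apply F[23]=-15.000 → step 24: x=-0.828, v=-3.440, θ₁=0.794, ω₁=10.174, θ₂=1.388, ω₂=1.716, θ₃=0.091, ω₃=0.818
apply F[24]=-15.000 → step 25: x=-0.896, v=-3.369, θ₁=1.011, ω₁=11.516, θ₂=1.414, ω₂=0.906, θ₃=0.112, ω₃=1.287
apply F[25]=-15.000 → step 26: x=-0.962, v=-3.151, θ₁=1.253, ω₁=12.668, θ₂=1.425, ω₂=0.203, θ₃=0.144, ω₃=1.987
apply F[26]=-15.000 → step 27: x=-1.022, v=-2.805, θ₁=1.513, ω₁=13.197, θ₂=1.426, ω₂=-0.018, θ₃=0.193, ω₃=2.873
apply F[27]=+15.000 → step 28: x=-1.072, v=-2.229, θ₁=1.778, ω₁=13.167, θ₂=1.428, ω₂=0.329, θ₃=0.257, ω₃=3.543
apply F[28]=+15.000 → step 29: x=-1.111, v=-1.706, θ₁=2.039, ω₁=12.916, θ₂=1.442, ω₂=1.095, θ₃=0.334, ω₃=4.100
apply F[29]=+15.000 → step 30: x=-1.141, v=-1.255, θ₁=2.294, ω₁=12.616, θ₂=1.474, ω₂=2.121, θ₃=0.420, ω₃=4.540
apply F[30]=+15.000 → step 31: x=-1.162, v=-0.875, θ₁=2.543, ω₁=12.268, θ₂=1.528, ω₂=3.307, θ₃=0.515, ω₃=4.902
apply F[31]=+15.000 → step 32: x=-1.176, v=-0.567, θ₁=2.784, ω₁=11.750, θ₂=1.606, ω₂=4.570, θ₃=0.616, ω₃=5.224
apply F[32]=+15.000 → step 33: x=-1.185, v=-0.330, θ₁=3.011, ω₁=10.904, θ₂=1.710, ω₂=5.804, θ₃=0.724, ω₃=5.543
apply F[33]=+15.000 → step 34: x=-1.190, v=-0.155, θ₁=3.217, ω₁=9.608, θ₂=1.838, ω₂=6.878, θ₃=0.838, ω₃=5.888
apply F[34]=+15.000 → step 35: x=-1.191, v=-0.019, θ₁=3.392, ω₁=7.841, θ₂=1.984, ω₂=7.697, θ₃=0.959, ω₃=6.282
|θ₁| = 1.253 > 1.132 first at step 26.

Answer: 26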